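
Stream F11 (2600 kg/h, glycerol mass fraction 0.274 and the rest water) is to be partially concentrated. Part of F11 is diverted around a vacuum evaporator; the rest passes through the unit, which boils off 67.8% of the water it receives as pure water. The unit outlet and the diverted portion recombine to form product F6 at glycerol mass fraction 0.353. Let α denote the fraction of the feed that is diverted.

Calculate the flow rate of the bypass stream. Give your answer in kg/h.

1418 kg/h

All 2600×0.274 = 712.4 kg/h of glycerol reaches F6, so F6 = 712.4/0.353 = 2018.1 kg/h and vapour = 581.87 kg/h.
The evaporator receives (1−α)·2600 of feed at 0.726 water and removes 0.678 of that water:
0.678×0.726×(1−α)×2600 = 581.87
(1−α) = 581.87/1279.8 = 0.4547;  α = 0.5453.
Bypass flow = 0.5453×2600 = 1417.9 kg/h.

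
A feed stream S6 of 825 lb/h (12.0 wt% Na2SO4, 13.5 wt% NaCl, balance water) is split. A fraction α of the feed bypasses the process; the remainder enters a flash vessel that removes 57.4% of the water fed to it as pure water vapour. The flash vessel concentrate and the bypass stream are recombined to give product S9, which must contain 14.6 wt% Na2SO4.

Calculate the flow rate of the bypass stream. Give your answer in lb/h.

481.4 lb/h

All 825×0.120 = 99 lb/h of Na2SO4 reaches S9, so S9 = 99/0.146 = 678.08 lb/h and vapour = 146.92 lb/h.
The evaporator receives (1−α)·825 of feed at 0.745 water and removes 0.574 of that water:
0.574×0.745×(1−α)×825 = 146.92
(1−α) = 146.92/352.79 = 0.4164;  α = 0.5836.
Bypass flow = 0.5836×825 = 481.44 lb/h.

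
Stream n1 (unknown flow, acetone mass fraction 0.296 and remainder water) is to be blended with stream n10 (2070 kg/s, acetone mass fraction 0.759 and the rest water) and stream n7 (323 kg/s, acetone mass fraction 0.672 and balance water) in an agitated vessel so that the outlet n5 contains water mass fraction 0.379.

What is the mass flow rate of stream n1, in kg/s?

Let n1 be the unknown flow. Total out = 2393 + n1.
water balance: 604.81 + 0.704·n1 = 0.379·(2393 + n1)
(0.704 − 0.379)·n1 = 0.379×2393 − 604.81 = 302.13
n1 = 302.13 / 0.325 = 929.64 kg/s

929.6 kg/s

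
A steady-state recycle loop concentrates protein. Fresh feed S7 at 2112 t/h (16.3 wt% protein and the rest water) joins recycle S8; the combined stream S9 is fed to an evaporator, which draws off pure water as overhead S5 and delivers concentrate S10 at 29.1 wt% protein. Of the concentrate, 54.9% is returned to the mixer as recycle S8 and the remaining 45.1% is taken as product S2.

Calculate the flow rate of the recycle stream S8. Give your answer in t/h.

1440 t/h

Overall protein balance (none leaves overhead): protein in fresh feed = protein in product, i.e. 2112×0.163 = (1−0.549)·S10·0.291.
S10 = 344.26/(0.291×0.451) = 2623.1 t/h.
Recycle S8 = 0.549×2623.1 = 1440.1 t/h.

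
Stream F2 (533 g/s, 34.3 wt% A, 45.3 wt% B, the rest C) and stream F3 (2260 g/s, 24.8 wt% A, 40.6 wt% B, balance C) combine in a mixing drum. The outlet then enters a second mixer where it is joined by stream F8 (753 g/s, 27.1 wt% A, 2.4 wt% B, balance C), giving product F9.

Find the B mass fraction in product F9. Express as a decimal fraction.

Overall, product flow = 3546 g/s.
B in = 533×0.453 + 2260×0.406 + 753×0.024 = 1177.1 g/s.
B fraction in F9 = 0.332.

0.332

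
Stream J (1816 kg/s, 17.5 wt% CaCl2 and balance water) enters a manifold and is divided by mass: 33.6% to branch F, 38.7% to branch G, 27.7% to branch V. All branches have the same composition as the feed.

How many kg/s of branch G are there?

702.8 kg/s

Branch G flow = 0.387×1816 = 702.79 kg/s.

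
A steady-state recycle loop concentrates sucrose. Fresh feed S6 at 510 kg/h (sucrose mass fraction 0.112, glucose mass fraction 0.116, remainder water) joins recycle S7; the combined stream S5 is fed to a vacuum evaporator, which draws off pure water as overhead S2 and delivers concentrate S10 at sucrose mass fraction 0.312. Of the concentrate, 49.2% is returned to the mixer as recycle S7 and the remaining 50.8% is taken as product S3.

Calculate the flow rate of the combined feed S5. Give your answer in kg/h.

Overall sucrose balance (none leaves overhead): sucrose in fresh feed = sucrose in product, i.e. 510×0.112 = (1−0.492)·S10·0.312.
S10 = 57.12/(0.312×0.508) = 360.39 kg/h.
Recycle S7 = 0.492×360.39 = 177.31 kg/h.
Combined feed S5 = 510 + 177.31 = 687.31 kg/h.

687.3 kg/h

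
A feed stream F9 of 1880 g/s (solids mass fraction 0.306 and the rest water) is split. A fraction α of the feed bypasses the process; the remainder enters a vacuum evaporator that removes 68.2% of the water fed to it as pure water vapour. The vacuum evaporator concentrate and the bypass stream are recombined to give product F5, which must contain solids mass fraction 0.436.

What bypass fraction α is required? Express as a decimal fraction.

All 1880×0.306 = 575.28 g/s of solids reaches F5, so F5 = 575.28/0.436 = 1319.4 g/s and vapour = 560.55 g/s.
The evaporator receives (1−α)·1880 of feed at 0.694 water and removes 0.682 of that water:
0.682×0.694×(1−α)×1880 = 560.55
(1−α) = 560.55/889.82 = 0.6300;  α = 0.3700.

0.370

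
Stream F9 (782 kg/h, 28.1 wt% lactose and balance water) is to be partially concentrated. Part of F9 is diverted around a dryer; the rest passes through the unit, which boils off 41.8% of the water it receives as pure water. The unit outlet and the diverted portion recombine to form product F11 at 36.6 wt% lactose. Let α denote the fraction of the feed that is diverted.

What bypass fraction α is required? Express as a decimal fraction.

0.227

All 782×0.281 = 219.74 kg/h of lactose reaches F11, so F11 = 219.74/0.366 = 600.39 kg/h and vapour = 181.61 kg/h.
The evaporator receives (1−α)·782 of feed at 0.719 water and removes 0.418 of that water:
0.418×0.719×(1−α)×782 = 181.61
(1−α) = 181.61/235.02 = 0.7727;  α = 0.2273.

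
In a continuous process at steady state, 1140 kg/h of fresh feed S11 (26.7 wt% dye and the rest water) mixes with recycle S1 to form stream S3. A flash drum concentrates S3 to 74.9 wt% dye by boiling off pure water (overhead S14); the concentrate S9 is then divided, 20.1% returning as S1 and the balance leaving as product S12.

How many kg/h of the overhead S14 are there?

733.6 kg/h

Overall dye balance (none leaves overhead): dye in fresh feed = dye in product, i.e. 1140×0.267 = (1−0.201)·S9·0.749.
S9 = 304.38/(0.749×0.799) = 508.61 kg/h.
Recycle S1 = 0.201×508.61 = 102.23 kg/h.
Combined feed S3 = 1140 + 102.23 = 1242.2 kg/h.
Overhead S14 = S3 − S9 = 1242.2 − 508.61 = 733.62 kg/h.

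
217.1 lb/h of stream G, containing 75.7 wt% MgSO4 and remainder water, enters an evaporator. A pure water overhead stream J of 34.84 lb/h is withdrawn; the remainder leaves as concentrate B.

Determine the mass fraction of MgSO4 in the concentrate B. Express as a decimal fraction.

MgSO4 is not removed: 217.1×0.757 = 164.34 lb/h of MgSO4 enters B.
Concentrate = 217.1 − 34.84 = 182.26 lb/h.
Mass fraction = 164.34/182.26 = 0.902.

0.902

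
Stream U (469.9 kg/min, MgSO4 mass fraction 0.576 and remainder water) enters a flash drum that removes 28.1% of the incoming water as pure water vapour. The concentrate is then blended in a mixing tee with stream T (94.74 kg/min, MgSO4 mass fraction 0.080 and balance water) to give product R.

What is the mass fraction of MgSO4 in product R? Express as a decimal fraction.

Vapour removed = 0.281×0.424×469.9 = 55.986 kg/min; concentrate = 413.91 kg/min.
MgSO4 reaching the mixer = 270.66 (from concentrate) + 94.74×0.080 = 278.24 kg/min.
Product flow = 413.91 + 94.74 = 508.65 kg/min; MgSO4 fraction = 0.547.

0.547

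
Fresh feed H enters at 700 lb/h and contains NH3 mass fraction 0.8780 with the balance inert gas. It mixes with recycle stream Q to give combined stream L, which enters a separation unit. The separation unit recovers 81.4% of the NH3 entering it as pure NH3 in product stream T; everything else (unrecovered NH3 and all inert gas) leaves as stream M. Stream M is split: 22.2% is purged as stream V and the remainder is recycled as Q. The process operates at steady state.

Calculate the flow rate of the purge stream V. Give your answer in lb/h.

115.1 lb/h

inert gas enters only via H and leaves only via the purge: 700×0.122 = 0.222×(inert gas in M), and the separation unit passes all inert gas, so inert gas in L = inert gas in M = 384.68 lb/h.
NH3 in L: m_A = 700×0.878 + (1−0.222)·(1−0.814)·m_A, so m_A = 614.6/0.8553 = 718.58 lb/h.
M = (1−0.814)×718.58 + 384.68 = 518.34 lb/h.
Purge V = 0.222×518.34 = 115.07 lb/h.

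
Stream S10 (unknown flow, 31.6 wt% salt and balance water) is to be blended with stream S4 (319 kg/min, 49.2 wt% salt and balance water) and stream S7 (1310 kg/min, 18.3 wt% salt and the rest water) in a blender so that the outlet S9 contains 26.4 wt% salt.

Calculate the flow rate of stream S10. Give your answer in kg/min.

Let S10 be the unknown flow. Total out = 1629 + S10.
salt balance: 396.68 + 0.316·S10 = 0.264·(1629 + S10)
(0.316 − 0.264)·S10 = 0.264×1629 − 396.68 = 33.378
S10 = 33.378 / 0.052 = 641.88 kg/min

641.9 kg/min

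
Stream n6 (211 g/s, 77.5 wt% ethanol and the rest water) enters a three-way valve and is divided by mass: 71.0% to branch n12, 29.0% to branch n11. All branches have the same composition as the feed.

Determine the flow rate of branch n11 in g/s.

61.19 g/s

Branch n11 flow = 0.290×211 = 61.19 g/s.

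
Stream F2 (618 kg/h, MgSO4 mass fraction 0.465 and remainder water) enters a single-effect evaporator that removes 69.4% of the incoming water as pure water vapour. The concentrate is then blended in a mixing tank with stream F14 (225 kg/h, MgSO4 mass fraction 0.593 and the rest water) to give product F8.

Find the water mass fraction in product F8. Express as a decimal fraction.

0.314

Vapour removed = 0.694×0.535×618 = 229.46 kg/h; concentrate = 388.54 kg/h.
water reaching the mixer = 101.17 (from concentrate) + 225×0.407 = 192.75 kg/h.
Product flow = 388.54 + 225 = 613.54 kg/h; water fraction = 0.314.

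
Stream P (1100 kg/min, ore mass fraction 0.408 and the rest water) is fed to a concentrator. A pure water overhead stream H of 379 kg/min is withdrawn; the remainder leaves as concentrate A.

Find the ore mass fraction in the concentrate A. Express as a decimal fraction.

ore is not removed: 1100×0.408 = 448.8 kg/min of ore enters A.
Concentrate = 1100 − 379 = 721 kg/min.
Mass fraction = 448.8/721 = 0.622.

0.622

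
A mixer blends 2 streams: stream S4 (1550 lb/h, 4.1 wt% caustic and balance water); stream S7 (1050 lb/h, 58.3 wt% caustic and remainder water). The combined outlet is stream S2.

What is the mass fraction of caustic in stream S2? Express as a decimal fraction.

Total flow out = 1550 + 1050 = 2600 lb/h.
caustic in = 1550×0.041 + 1050×0.583 = 675.7 lb/h.
caustic mass fraction in S2 = 675.7/2600 = 0.260.

0.260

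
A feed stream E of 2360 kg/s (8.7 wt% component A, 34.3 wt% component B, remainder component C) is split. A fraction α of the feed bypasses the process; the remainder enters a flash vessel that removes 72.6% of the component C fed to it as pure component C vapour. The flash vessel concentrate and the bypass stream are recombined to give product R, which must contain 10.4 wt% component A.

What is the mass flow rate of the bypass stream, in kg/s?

All 2360×0.087 = 205.32 kg/s of component A reaches R, so R = 205.32/0.104 = 1974.2 kg/s and vapour = 385.77 kg/s.
The evaporator receives (1−α)·2360 of feed at 0.570 component C and removes 0.726 of that component C:
0.726×0.570×(1−α)×2360 = 385.77
(1−α) = 385.77/976.62 = 0.3950;  α = 0.6050.
Bypass flow = 0.6050×2360 = 1427.8 kg/s.

1428 kg/s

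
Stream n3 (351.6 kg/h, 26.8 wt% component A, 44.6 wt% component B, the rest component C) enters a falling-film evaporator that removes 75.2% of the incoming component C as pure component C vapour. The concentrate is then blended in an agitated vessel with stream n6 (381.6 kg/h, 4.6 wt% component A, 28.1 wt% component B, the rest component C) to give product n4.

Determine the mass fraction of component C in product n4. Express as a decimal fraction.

0.428

Vapour removed = 0.752×0.286×351.6 = 75.619 kg/h; concentrate = 275.98 kg/h.
component C reaching the mixer = 24.938 (from concentrate) + 381.6×0.673 = 281.76 kg/h.
Product flow = 275.98 + 381.6 = 657.58 kg/h; component C fraction = 0.428.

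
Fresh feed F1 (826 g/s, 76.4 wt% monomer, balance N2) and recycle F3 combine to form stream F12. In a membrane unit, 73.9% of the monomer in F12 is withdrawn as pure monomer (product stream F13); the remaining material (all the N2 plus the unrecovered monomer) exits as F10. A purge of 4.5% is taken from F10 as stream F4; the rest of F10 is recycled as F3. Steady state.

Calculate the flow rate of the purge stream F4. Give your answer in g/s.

N2 enters only via F1 and leaves only via the purge: 826×0.236 = 0.045×(N2 in F10), and the membrane unit passes all N2, so N2 in F12 = N2 in F10 = 4331.9 g/s.
monomer in F12: m_A = 826×0.764 + (1−0.045)·(1−0.739)·m_A, so m_A = 631.06/0.7507 = 840.58 g/s.
F10 = (1−0.739)×840.58 + 4331.9 = 4551.3 g/s.
Purge F4 = 0.045×4551.3 = 204.81 g/s.

204.8 g/s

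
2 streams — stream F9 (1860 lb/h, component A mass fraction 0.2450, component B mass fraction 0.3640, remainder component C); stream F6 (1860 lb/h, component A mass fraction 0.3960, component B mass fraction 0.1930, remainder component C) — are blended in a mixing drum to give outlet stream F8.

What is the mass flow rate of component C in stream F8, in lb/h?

component C out = component C in = 1860×0.391 + 1860×0.411 = 1491.7 lb/h.

1492 lb/h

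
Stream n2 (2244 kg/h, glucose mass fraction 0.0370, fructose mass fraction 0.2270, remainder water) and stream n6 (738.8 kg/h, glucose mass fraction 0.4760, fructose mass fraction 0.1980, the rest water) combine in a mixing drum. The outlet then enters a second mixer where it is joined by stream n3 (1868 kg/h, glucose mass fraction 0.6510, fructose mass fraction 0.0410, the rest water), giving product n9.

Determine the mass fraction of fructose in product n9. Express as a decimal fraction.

Overall, product flow = 4850.8 kg/h.
fructose in = 2244×0.227 + 738.8×0.198 + 1868×0.041 = 732.26 kg/h.
fructose fraction in n9 = 0.1510.

0.1510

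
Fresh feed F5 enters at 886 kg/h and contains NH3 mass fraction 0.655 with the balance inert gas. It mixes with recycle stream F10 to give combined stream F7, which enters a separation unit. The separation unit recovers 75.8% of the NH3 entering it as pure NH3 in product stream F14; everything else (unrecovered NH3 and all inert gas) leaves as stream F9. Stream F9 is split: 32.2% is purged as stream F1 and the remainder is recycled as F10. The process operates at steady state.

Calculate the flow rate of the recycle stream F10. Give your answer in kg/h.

757.5 kg/h

inert gas enters only via F5 and leaves only via the purge: 886×0.345 = 0.322×(inert gas in F9), and the separation unit passes all inert gas, so inert gas in F7 = inert gas in F9 = 949.29 kg/h.
NH3 in F7: m_A = 886×0.655 + (1−0.322)·(1−0.758)·m_A, so m_A = 580.33/0.8359 = 694.24 kg/h.
F9 = (1−0.758)×694.24 + 949.29 = 1117.3 kg/h.
Recycle F10 = (1−0.322)×1117.3 = 757.52 kg/h.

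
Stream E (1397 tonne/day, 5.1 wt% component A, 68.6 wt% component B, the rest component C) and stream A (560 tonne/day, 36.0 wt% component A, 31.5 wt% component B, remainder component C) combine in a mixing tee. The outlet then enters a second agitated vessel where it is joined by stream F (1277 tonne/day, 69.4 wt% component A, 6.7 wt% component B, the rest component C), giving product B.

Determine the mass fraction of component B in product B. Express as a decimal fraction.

Overall, product flow = 3234 tonne/day.
component B in = 1397×0.686 + 560×0.315 + 1277×0.067 = 1220.3 tonne/day.
component B fraction in B = 0.377.

0.377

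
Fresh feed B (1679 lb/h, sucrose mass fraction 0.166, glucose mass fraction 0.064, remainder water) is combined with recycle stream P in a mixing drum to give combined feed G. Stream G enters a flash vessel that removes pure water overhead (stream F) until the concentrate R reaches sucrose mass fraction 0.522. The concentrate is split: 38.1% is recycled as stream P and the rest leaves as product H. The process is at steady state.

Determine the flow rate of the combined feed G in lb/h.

2008 lb/h

Overall sucrose balance (none leaves overhead): sucrose in fresh feed = sucrose in product, i.e. 1679×0.166 = (1−0.381)·R·0.522.
R = 278.71/(0.522×0.619) = 862.58 lb/h.
Recycle P = 0.381×862.58 = 328.64 lb/h.
Combined feed G = 1679 + 328.64 = 2007.6 lb/h.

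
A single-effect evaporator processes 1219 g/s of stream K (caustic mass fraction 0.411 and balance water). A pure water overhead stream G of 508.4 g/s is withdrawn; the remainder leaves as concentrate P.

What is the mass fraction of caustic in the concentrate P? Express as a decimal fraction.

caustic is not removed: 1219×0.411 = 501.01 g/s of caustic enters P.
Concentrate = 1219 − 508.4 = 710.6 g/s.
Mass fraction = 501.01/710.6 = 0.705.

0.705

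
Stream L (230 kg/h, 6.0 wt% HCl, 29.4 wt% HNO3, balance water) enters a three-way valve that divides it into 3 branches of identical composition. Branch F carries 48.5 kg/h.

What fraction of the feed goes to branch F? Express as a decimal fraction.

Fraction to F = 48.5/230 = 0.2109.

0.211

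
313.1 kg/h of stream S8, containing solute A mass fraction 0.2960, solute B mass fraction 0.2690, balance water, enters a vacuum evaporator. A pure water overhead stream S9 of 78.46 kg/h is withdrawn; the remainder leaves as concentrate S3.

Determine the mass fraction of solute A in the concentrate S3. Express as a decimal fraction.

solute A is not removed: 313.1×0.296 = 92.678 kg/h of solute A enters S3.
Concentrate = 313.1 − 78.46 = 234.64 kg/h.
Mass fraction = 92.678/234.64 = 0.3950.

0.3950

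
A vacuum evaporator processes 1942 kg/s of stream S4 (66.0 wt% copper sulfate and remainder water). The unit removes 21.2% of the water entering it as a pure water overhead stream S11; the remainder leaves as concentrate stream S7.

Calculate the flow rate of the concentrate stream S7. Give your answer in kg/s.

water entering = 1942×0.340 = 660.28 kg/s; overhead removed = 0.212×660.28 = 139.98 kg/s.
Concentrate = 1942 − 139.98 = 1802 kg/s.

1802 kg/s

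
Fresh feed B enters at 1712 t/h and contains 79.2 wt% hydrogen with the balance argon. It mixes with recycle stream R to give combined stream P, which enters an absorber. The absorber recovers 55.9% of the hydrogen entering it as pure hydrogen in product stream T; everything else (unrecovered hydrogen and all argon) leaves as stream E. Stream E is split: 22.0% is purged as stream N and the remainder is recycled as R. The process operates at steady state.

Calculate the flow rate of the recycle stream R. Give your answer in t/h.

argon enters only via B and leaves only via the purge: 1712×0.208 = 0.220×(argon in E), and the absorber passes all argon, so argon in P = argon in E = 1618.6 t/h.
hydrogen in P: m_A = 1712×0.792 + (1−0.220)·(1−0.559)·m_A, so m_A = 1355.9/0.6560 = 2066.9 t/h.
E = (1−0.559)×2066.9 + 1618.6 = 2530.1 t/h.
Recycle R = (1−0.220)×2530.1 = 1973.5 t/h.

1973 t/h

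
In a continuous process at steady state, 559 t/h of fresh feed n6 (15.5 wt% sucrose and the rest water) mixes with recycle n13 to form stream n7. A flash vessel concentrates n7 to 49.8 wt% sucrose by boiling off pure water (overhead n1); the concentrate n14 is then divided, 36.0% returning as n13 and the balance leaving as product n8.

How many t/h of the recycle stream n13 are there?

97.87 t/h

Overall sucrose balance (none leaves overhead): sucrose in fresh feed = sucrose in product, i.e. 559×0.155 = (1−0.360)·n14·0.498.
n14 = 86.645/(0.498×0.640) = 271.85 t/h.
Recycle n13 = 0.360×271.85 = 97.867 t/h.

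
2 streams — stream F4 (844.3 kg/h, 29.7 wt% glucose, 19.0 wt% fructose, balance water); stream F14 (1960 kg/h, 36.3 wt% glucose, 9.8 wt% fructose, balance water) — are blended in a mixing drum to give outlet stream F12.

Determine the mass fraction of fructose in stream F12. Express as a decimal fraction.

Total flow out = 844.3 + 1960 = 2804.3 kg/h.
fructose in = 844.3×0.190 + 1960×0.098 = 352.5 kg/h.
fructose mass fraction in F12 = 352.5/2804.3 = 0.126.

0.126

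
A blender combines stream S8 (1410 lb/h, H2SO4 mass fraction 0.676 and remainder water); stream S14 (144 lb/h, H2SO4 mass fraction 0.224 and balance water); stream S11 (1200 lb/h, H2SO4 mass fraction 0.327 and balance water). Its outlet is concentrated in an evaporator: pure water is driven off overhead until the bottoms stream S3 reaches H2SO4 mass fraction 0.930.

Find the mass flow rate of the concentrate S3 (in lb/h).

H2SO4 entering = 1410×0.676 + 144×0.224 + 1200×0.327 = 1377.8 lb/h.
All H2SO4 reports to S3, so S3 = 1377.8/0.930 = 1481.5 lb/h.

1482 lb/h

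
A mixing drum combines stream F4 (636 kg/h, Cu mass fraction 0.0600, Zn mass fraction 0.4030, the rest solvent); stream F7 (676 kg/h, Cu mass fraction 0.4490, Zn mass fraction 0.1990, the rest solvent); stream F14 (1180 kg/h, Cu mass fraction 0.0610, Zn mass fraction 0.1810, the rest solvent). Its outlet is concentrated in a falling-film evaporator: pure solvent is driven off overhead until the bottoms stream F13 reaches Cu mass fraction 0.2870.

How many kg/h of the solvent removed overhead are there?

Cu entering = 636×0.060 + 676×0.449 + 1180×0.061 = 413.66 kg/h.
All Cu reports to F13, so F13 = 413.66/0.287 = 1441.3 kg/h.
Total feed = 2492 kg/h; overhead = 2492 − 1441.3 = 1050.7 kg/h.

1051 kg/h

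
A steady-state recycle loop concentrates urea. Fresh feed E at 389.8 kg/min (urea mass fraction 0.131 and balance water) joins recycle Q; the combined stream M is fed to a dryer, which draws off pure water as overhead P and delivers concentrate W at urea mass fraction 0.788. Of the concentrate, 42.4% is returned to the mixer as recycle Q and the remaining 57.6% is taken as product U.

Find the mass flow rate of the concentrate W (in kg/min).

Overall urea balance (none leaves overhead): urea in fresh feed = urea in product, i.e. 389.8×0.131 = (1−0.424)·W·0.788.
W = 51.064/(0.788×0.576) = 112.5 kg/min.

112.5 kg/min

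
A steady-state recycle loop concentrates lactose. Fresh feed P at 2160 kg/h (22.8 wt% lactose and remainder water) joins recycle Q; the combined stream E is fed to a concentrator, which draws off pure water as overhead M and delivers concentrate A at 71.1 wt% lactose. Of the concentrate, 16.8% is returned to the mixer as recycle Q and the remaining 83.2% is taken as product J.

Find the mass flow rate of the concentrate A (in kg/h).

832.5 kg/h

Overall lactose balance (none leaves overhead): lactose in fresh feed = lactose in product, i.e. 2160×0.228 = (1−0.168)·A·0.711.
A = 492.48/(0.711×0.832) = 832.52 kg/h.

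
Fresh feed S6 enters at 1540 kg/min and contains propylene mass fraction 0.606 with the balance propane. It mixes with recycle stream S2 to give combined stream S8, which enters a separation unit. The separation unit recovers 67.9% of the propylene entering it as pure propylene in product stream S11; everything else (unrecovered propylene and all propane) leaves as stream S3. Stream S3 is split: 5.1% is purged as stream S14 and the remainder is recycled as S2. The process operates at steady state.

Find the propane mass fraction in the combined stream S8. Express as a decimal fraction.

propane enters only via S6 and leaves only via the purge: 1540×0.394 = 0.051×(propane in S3), and the separation unit passes all propane, so propane in S8 = propane in S3 = 11897 kg/min.
propylene in S8: m_A = 1540×0.606 + (1−0.051)·(1−0.679)·m_A, so m_A = 933.24/0.6954 = 1342.1 kg/min.
S8 = 1342.1 + 11897 = 13239 kg/min.
propane fraction in S8 = 11897/13239 = 0.899.

0.899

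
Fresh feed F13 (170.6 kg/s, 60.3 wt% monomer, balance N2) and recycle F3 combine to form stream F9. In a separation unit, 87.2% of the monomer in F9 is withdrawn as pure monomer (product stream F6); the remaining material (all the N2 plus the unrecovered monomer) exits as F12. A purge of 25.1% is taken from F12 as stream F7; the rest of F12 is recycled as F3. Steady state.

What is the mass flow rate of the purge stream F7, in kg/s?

71.38 kg/s

N2 enters only via F13 and leaves only via the purge: 170.6×0.397 = 0.251×(N2 in F12), and the separation unit passes all N2, so N2 in F9 = N2 in F12 = 269.83 kg/s.
monomer in F9: m_A = 170.6×0.603 + (1−0.251)·(1−0.872)·m_A, so m_A = 102.87/0.9041 = 113.78 kg/s.
F12 = (1−0.872)×113.78 + 269.83 = 284.4 kg/s.
Purge F7 = 0.251×284.4 = 71.384 kg/s.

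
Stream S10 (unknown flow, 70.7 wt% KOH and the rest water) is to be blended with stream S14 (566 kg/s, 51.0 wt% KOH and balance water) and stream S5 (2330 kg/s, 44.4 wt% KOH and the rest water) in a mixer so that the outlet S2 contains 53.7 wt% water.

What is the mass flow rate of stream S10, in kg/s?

Let S10 be the unknown flow. Total out = 2896 + S10.
water balance: 1572.8 + 0.293·S10 = 0.537·(2896 + S10)
(0.293 − 0.537)·S10 = 0.537×2896 − 1572.8 = -17.668
S10 = -17.668 / -0.244 = 72.41 kg/s

72.41 kg/s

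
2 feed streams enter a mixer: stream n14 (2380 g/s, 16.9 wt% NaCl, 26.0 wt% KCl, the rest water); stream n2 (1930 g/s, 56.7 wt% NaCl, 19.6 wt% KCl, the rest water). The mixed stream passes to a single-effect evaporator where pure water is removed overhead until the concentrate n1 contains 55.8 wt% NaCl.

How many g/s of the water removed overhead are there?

NaCl entering = 2380×0.169 + 1930×0.567 = 1496.5 g/s.
All NaCl reports to n1, so n1 = 1496.5/0.558 = 2682 g/s.
Total feed = 4310 g/s; overhead = 4310 − 2682 = 1628 g/s.

1628 g/s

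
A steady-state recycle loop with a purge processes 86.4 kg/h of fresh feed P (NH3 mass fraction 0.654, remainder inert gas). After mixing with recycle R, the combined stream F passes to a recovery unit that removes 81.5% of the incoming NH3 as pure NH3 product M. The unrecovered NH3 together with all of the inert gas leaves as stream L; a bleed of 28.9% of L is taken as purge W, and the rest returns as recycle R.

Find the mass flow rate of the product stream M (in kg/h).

53.03 kg/h

NH3 in F: m_A = 86.4×0.654 + (1−0.289)·(1−0.815)·m_A, so m_A = 56.506/0.8685 = 65.064 kg/h.
Product M = 0.815×65.064 = 53.027 kg/h.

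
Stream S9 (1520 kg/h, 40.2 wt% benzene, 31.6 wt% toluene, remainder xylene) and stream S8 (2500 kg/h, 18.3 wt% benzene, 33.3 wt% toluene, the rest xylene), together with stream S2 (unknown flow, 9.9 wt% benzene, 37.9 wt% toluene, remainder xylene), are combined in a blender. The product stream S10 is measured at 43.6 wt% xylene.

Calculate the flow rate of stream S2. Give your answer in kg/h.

1327 kg/h

Let S2 be the unknown flow. Total out = 4020 + S2.
xylene balance: 1638.6 + 0.522·S2 = 0.436·(4020 + S2)
(0.522 − 0.436)·S2 = 0.436×4020 − 1638.6 = 114.08
S2 = 114.08 / 0.086 = 1326.5 kg/h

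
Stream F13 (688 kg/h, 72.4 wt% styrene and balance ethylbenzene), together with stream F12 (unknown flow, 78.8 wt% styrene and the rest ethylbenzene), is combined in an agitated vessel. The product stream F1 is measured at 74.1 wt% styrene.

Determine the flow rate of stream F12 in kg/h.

Let F12 be the unknown flow. Total out = 688 + F12.
styrene balance: 498.11 + 0.788·F12 = 0.741·(688 + F12)
(0.788 − 0.741)·F12 = 0.741×688 − 498.11 = 11.696
F12 = 11.696 / 0.047 = 248.85 kg/h

248.9 kg/h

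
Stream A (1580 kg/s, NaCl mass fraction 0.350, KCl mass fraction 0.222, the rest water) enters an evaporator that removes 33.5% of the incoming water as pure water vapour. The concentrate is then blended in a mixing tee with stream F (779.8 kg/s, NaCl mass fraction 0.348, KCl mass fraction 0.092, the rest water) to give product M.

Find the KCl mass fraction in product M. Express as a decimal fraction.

0.198

Vapour removed = 0.335×0.428×1580 = 226.54 kg/s; concentrate = 1353.5 kg/s.
KCl reaching the mixer = 350.76 (from concentrate) + 779.8×0.092 = 422.5 kg/s.
Product flow = 1353.5 + 779.8 = 2133.3 kg/s; KCl fraction = 0.198.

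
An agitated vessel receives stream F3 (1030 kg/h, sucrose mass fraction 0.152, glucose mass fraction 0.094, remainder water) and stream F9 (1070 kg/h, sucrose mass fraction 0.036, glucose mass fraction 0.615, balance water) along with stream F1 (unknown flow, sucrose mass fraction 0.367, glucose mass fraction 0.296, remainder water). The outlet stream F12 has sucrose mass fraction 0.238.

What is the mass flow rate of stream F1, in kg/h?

Let F1 be the unknown flow. Total out = 2100 + F1.
sucrose balance: 195.08 + 0.367·F1 = 0.238·(2100 + F1)
(0.367 − 0.238)·F1 = 0.238×2100 − 195.08 = 304.72
F1 = 304.72 / 0.129 = 2362.2 kg/h

2362 kg/h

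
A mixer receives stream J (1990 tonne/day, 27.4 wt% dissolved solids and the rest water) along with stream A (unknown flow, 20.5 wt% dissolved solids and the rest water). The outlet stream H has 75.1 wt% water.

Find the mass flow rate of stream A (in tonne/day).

Let A be the unknown flow. Total out = 1990 + A.
water balance: 1444.7 + 0.795·A = 0.751·(1990 + A)
(0.795 − 0.751)·A = 0.751×1990 − 1444.7 = 49.75
A = 49.75 / 0.044 = 1130.7 tonne/day

1131 tonne/day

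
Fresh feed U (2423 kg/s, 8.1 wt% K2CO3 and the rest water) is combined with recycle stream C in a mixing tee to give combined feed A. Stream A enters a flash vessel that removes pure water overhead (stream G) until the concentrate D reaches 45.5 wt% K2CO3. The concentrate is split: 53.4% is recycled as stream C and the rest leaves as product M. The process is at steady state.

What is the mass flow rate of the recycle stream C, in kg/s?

494.3 kg/s

Overall K2CO3 balance (none leaves overhead): K2CO3 in fresh feed = K2CO3 in product, i.e. 2423×0.081 = (1−0.534)·D·0.455.
D = 196.26/(0.455×0.466) = 925.64 kg/s.
Recycle C = 0.534×925.64 = 494.29 kg/s.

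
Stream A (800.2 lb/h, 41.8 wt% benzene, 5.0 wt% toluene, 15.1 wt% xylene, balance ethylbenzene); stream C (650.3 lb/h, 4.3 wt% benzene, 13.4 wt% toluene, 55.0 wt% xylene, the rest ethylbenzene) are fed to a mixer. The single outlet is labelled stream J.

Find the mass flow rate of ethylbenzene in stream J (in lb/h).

482.4 lb/h

ethylbenzene out = ethylbenzene in = 800.2×0.381 + 650.3×0.273 = 482.41 lb/h.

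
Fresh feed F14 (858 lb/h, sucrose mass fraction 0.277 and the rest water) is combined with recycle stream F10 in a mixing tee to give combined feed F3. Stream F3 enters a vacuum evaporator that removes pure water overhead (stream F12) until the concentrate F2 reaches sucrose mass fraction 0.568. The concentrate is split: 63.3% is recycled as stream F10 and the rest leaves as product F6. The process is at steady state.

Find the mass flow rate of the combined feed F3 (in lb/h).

Overall sucrose balance (none leaves overhead): sucrose in fresh feed = sucrose in product, i.e. 858×0.277 = (1−0.633)·F2·0.568.
F2 = 237.67/(0.568×0.367) = 1140.1 lb/h.
Recycle F10 = 0.633×1140.1 = 721.7 lb/h.
Combined feed F3 = 858 + 721.7 = 1579.7 lb/h.

1580 lb/h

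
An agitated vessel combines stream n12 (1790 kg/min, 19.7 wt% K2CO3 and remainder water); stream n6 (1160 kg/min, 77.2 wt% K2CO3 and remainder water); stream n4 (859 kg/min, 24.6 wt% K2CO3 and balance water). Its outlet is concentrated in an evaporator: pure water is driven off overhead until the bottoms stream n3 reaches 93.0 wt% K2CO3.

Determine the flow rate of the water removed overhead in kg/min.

2240 kg/min

K2CO3 entering = 1790×0.197 + 1160×0.772 + 859×0.246 = 1459.5 kg/min.
All K2CO3 reports to n3, so n3 = 1459.5/0.930 = 1569.3 kg/min.
Total feed = 3809 kg/min; overhead = 3809 − 1569.3 = 2239.7 kg/min.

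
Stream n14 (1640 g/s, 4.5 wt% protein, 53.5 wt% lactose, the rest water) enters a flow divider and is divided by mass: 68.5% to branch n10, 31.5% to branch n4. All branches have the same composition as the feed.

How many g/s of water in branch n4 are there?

217 g/s

Branch n4 total = 0.315×1640 = 516.6 g/s.
water in n4 = 0.420×516.6 = 216.97 g/s.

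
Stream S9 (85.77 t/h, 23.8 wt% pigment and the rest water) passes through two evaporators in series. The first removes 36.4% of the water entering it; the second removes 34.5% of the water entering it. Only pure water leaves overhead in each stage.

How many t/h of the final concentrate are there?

47.64 t/h

water in feed = 85.77×0.762 = 65.357 t/h.
After stage 1: water left = (1−0.364)×65.357 = 41.567; stream total = 61.98 t/h.
After stage 2: water left = (1−0.345)×41.567 = 27.226; final concentrate = 47.64 t/h.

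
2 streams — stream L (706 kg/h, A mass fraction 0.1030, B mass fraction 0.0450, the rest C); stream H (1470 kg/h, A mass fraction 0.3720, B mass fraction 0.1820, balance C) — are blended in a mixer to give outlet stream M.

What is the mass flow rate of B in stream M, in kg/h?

B out = B in = 706×0.045 + 1470×0.182 = 299.31 kg/h.

299.3 kg/h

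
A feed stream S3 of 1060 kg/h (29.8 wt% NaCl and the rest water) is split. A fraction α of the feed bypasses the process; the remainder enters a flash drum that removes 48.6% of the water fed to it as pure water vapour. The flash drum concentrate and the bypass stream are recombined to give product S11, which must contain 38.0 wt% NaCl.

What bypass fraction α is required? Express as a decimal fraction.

All 1060×0.298 = 315.88 kg/h of NaCl reaches S11, so S11 = 315.88/0.380 = 831.26 kg/h and vapour = 228.74 kg/h.
The evaporator receives (1−α)·1060 of feed at 0.702 water and removes 0.486 of that water:
0.486×0.702×(1−α)×1060 = 228.74
(1−α) = 228.74/361.64 = 0.6325;  α = 0.3675.

0.368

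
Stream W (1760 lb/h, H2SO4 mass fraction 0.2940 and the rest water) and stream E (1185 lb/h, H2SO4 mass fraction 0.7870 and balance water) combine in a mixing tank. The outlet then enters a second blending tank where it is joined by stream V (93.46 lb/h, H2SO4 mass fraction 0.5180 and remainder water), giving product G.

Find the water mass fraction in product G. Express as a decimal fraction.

0.5068

Overall, product flow = 3038.5 lb/h.
water in = 1760×0.706 + 1185×0.213 + 93.46×0.482 = 1540 lb/h.
water fraction in G = 0.5068.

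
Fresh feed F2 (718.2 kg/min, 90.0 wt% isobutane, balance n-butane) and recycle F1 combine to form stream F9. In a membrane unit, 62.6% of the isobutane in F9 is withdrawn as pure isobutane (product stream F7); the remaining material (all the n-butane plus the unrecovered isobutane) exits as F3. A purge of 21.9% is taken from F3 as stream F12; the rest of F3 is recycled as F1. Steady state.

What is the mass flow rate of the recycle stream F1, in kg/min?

n-butane enters only via F2 and leaves only via the purge: 718.2×0.100 = 0.219×(n-butane in F3), and the membrane unit passes all n-butane, so n-butane in F9 = n-butane in F3 = 327.95 kg/min.
isobutane in F9: m_A = 718.2×0.900 + (1−0.219)·(1−0.626)·m_A, so m_A = 646.38/0.7079 = 913.09 kg/min.
F3 = (1−0.626)×913.09 + 327.95 = 669.44 kg/min.
Recycle F1 = (1−0.219)×669.44 = 522.83 kg/min.

522.8 kg/min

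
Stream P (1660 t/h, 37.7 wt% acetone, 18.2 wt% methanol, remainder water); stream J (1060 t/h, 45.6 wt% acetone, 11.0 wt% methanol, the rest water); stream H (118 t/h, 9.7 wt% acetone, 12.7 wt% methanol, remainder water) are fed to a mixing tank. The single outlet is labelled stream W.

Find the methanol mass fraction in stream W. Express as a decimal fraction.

Total flow out = 1660 + 1060 + 118 = 2838 t/h.
methanol in = 1660×0.182 + 1060×0.110 + 118×0.127 = 433.71 t/h.
methanol mass fraction in W = 433.71/2838 = 0.153.

0.153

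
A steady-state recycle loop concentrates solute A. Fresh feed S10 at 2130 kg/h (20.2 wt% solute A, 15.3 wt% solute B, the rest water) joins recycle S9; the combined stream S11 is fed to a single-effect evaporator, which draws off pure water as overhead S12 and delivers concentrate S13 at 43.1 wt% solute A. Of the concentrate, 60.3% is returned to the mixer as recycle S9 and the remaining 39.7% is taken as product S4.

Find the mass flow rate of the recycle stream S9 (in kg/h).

Overall solute A balance (none leaves overhead): solute A in fresh feed = solute A in product, i.e. 2130×0.202 = (1−0.603)·S13·0.431.
S13 = 430.26/(0.431×0.397) = 2514.6 kg/h.
Recycle S9 = 0.603×2514.6 = 1516.3 kg/h.

1516 kg/h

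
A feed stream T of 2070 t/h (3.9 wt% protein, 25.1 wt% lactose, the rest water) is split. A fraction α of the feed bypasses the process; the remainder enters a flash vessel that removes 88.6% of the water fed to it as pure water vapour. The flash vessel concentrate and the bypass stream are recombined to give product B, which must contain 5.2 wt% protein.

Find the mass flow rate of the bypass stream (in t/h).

All 2070×0.039 = 80.73 t/h of protein reaches B, so B = 80.73/0.052 = 1552.5 t/h and vapour = 517.5 t/h.
The evaporator receives (1−α)·2070 of feed at 0.710 water and removes 0.886 of that water:
0.886×0.710×(1−α)×2070 = 517.5
(1−α) = 517.5/1302.2 = 0.3974;  α = 0.6026.
Bypass flow = 0.6026×2070 = 1247.3 t/h.

1247 t/h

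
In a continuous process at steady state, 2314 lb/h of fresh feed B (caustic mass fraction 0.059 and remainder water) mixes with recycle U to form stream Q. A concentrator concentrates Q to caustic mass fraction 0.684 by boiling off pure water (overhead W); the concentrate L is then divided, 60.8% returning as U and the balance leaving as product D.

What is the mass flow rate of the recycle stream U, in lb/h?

309.6 lb/h

Overall caustic balance (none leaves overhead): caustic in fresh feed = caustic in product, i.e. 2314×0.059 = (1−0.608)·L·0.684.
L = 136.53/(0.684×0.392) = 509.18 lb/h.
Recycle U = 0.608×509.18 = 309.58 lb/h.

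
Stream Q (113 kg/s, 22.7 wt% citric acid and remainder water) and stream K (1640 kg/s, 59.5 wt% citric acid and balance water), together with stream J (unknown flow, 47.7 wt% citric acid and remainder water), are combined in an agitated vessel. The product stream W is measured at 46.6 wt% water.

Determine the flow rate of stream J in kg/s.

1146 kg/s

Let J be the unknown flow. Total out = 1753 + J.
water balance: 751.55 + 0.523·J = 0.466·(1753 + J)
(0.523 − 0.466)·J = 0.466×1753 − 751.55 = 65.349
J = 65.349 / 0.057 = 1146.5 kg/s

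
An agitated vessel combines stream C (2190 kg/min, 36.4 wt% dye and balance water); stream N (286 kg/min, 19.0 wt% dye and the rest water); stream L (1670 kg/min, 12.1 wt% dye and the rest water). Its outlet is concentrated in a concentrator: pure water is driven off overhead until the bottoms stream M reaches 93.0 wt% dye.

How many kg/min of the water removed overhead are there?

dye entering = 2190×0.364 + 286×0.190 + 1670×0.121 = 1053.6 kg/min.
All dye reports to M, so M = 1053.6/0.930 = 1132.9 kg/min.
Total feed = 4146 kg/min; overhead = 4146 − 1132.9 = 3013.1 kg/min.

3013 kg/min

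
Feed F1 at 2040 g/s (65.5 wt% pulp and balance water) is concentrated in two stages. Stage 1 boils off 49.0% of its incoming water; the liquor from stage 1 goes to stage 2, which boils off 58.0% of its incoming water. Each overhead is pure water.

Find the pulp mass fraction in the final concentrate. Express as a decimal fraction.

0.899

water in feed = 2040×0.345 = 703.8 g/s.
After stage 1: water left = (1−0.490)×703.8 = 358.94; stream total = 1695.1 g/s.
After stage 2: water left = (1−0.580)×358.94 = 150.75; final concentrate = 1487 g/s.
pulp fraction = 1336.2/1487 = 0.899.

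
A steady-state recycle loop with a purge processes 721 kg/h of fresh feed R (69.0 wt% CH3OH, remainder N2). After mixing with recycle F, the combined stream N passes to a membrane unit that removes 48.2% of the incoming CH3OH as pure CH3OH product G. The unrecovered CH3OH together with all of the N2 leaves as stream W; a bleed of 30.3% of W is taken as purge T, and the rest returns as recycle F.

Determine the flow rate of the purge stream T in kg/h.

345.7 kg/h

N2 enters only via R and leaves only via the purge: 721×0.310 = 0.303×(N2 in W), and the membrane unit passes all N2, so N2 in N = N2 in W = 737.66 kg/h.
CH3OH in N: m_A = 721×0.690 + (1−0.303)·(1−0.482)·m_A, so m_A = 497.49/0.6390 = 778.6 kg/h.
W = (1−0.482)×778.6 + 737.66 = 1141 kg/h.
Purge T = 0.303×1141 = 345.71 kg/h.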